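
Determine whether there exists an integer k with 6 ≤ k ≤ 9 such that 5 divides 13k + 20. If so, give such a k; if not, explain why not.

The values of 13k + 20 for k = 6, 7, 8, 9 are 98, 111, 124, 137; reduced mod 5 these are 3, 1, 4, 2.
The residue 0 does not occur, so no k in [6, 9] makes 13k + 20 a multiple of 5.

There is no such integer k in that range.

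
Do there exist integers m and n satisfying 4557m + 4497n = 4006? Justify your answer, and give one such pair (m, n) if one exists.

Any value of 4557m + 4497n is a multiple of gcd(4557, 4497) = 3.
But 4006 = 3·1335 + 1, so 3 ∤ 4006.
So the equation is unsolvable over ℤ.

No such integers exist.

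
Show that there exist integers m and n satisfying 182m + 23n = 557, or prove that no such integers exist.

m = 9, n = -47

Since gcd(182, 23) = 1, every integer is an integer combination of 182 and 23.
Dividing repeatedly: 182 = 7·23 + 21, 23 = 1·21 + 2, 21 = 10·2 + 1, 2 = 2·1 + 0.
Back-substituting, 1 = 21 − 10·2 = 21 − 10·(23 − 1·21) = −10·23 + 11·21 = −10·23 + 11·(182 − 7·23) = 11·182 − 87·23; that is, 182·11 + 23·(-87) = 1.
Multiplying through by 557: m = 11·557 = 6127, n = (-87)·557 = -48459 is a solution.
Shifting by a multiple of (23, −182) keeps it a solution: m = 6127 − 266·23 = 9, n = -48459 + 266·182 = -47.
Check: 182·9 + 23·(-47) = 1638 − 1081 = 557. ✓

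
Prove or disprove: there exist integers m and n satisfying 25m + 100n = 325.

m = 1, n = 3

gcd(25, 100) = 25, and 25 divides 325, so integer solutions exist.
Dividing through by 25 reduces the equation to 1m + 4n = 13.
With a unit coefficient on m, (m, n) = (13, 0) is an immediate solution.
The general solution is m = 13 + 4k, n = 0 − 1k; taking k = -3 gives the smaller pair m = 1, n = 3.
Indeed 25·1 + 100·3 = 25 + 300 = 325.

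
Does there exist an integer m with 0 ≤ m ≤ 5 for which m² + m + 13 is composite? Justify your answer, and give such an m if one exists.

m = 4

At m = 4: 4² + 4 + 13 = 33 = 3·11, which is composite.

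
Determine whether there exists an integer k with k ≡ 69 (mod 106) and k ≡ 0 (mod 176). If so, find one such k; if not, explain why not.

Both moduli are multiples of 2 = gcd(106, 176), so any solution would satisfy k ≡ 69 and k ≡ 0 modulo 2 simultaneously.
But 69 mod 2 = 1 while 0 mod 2 = 0, a contradiction.
So no integer satisfies both congruences.

No such integer exists.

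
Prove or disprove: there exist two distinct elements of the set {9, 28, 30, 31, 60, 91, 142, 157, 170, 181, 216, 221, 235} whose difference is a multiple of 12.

The pair (31, 91) works.

31 mod 12 = 7 and 91 mod 12 = 7, so 91 − 31 = 60 = 5·12.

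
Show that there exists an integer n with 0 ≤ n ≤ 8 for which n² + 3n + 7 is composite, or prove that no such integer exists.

n = 4

At n = 4: 4² + 3·4 + 7 = 35 = 5·7, which is composite.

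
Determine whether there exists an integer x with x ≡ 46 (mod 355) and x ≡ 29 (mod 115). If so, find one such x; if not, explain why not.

Reduce both congruences modulo 5, which divides 355 and 115: they say x ≡ 46 (mod 5) and x ≡ 29 (mod 5).
These are incompatible: 46 − 29 = 17 is not divisible by 5.
Therefore no such x exists.

No, no such integer exists.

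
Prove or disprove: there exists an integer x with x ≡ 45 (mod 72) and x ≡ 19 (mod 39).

No, no such integer exists.

Reduce both congruences modulo 3, which divides 72 and 39: they say x ≡ 45 (mod 3) and x ≡ 19 (mod 3).
However 45 ≡ 0 and 19 ≡ 1 (mod 3), and 0 ≠ 1.
So no integer satisfies both congruences.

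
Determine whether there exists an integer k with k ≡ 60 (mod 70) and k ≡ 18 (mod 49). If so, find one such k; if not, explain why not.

The moduli are not coprime: gcd(70, 49) = 7. Compatibility requires 7 ∣ (18 − 60) = -42, which holds, so solutions exist.
The integers ≡ 60 (mod 70) are 60, 130, 200, 270, 340, 410, …; their remainders mod 49 are 11, 32, 4, 25, 46, 18, so k = 410 is the first that is ≡ 18 (mod 49).
Verify: 410 = 5·70 + 60 and 410 = 8·49 + 18. ✓

k = 410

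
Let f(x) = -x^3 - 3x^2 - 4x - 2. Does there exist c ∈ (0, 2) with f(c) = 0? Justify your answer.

f has no root in that interval.

f(0) = -2 and f(2) = -30, both negative.
f'(x) = -3x^2 - 6x - 4 has discriminant (-6)² − 4·(-3)·(-4) = -12 < 0, so f' has no real roots and is negative for every real x.
So f is strictly decreasing; between 0 and 2 its values lie between f(0) = -2 and f(2) = -30, all negative. Therefore f has no root in (0, 2).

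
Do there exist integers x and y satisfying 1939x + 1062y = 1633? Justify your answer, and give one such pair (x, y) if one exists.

x = 703, y = -1282

1939 and 1062 are coprime, so 1939x + 1062y ranges over all of ℤ.
Dividing repeatedly: 1939 = 1·1062 + 877, 1062 = 1·877 + 185, 877 = 4·185 + 137, 185 = 1·137 + 48, 137 = 2·48 + 41, 48 = 1·41 + 7, 41 = 5·7 + 6, 7 = 1·6 + 1, 6 = 6·1 + 0.
Back-substituting, 1 = 7 − 1·6 = 7 − (41 − 5·7) = −41 + 6·7 = −41 + 6·(48 − 1·41) = 6·48 − 7·41 = 6·48 − 7·(137 − 2·48) = −7·137 + 20·48 = −7·137 + 20·(185 − 1·137) = 20·185 − 27·137 = 20·185 − 27·(877 − 4·185) = −27·877 + 128·185 = −27·877 + 128·(1062 − 1·877) = 128·1062 − 155·877 = 128·1062 − 155·(1939 − 1·1062) = −155·1939 + 283·1062; that is, 1939·(-155) + 1062·283 = 1.
Scaling by 1633 gives the particular solution (x, y) = (-253115, 462139).
Shifting by a multiple of (1062, −1939) keeps it a solution: x = -253115 + 239·1062 = 703, y = 462139 − 239·1939 = -1282.
Indeed 1939·703 + 1062·(-1282) = 1363117 − 1361484 = 1633.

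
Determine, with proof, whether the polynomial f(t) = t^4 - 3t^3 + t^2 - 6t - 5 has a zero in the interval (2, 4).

Such a root exists.

f(2) = -21 and f(4) = 51, which have opposite signs.
Since f is a polynomial it is continuous on [2, 4].
By the Intermediate Value Theorem f must vanish at some point of (2, 4).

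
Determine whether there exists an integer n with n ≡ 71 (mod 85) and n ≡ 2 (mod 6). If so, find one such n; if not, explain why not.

Since 85 and 6 share no common factor, CRT says the pair of congruences has a solution (unique mod 510).
Any solution of the first congruence is n = 71 + 85t; substituting into the second, 85t ≡ 2 − 71 ≡ 3 (mod 6).
85 ≡ 1 (mod 6), so this reads 1t ≡ 3 (mod 6). So t ≡ 3 (mod 6).
With t = 3: n = 71 + 85·3 = 326.
Check: 326 mod 85 = 71, 326 mod 6 = 2. ✓

n = 326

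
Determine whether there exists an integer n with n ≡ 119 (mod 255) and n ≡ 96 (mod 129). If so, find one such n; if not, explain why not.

There is no such integer.

Reduce both congruences modulo 3, which divides 255 and 129: they say n ≡ 119 (mod 3) and n ≡ 96 (mod 3).
These are incompatible: 119 − 96 = 23 is not divisible by 3.
So no integer satisfies both congruences.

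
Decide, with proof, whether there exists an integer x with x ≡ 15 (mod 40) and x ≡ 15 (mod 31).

x = 15

gcd(40, 31) = 1, so the Chinese Remainder Theorem guarantees exactly one residue class mod 1240 satisfying both.
Write x = 15 + 40t and require 15 + 40t ≡ 15 (mod 31), i.e. 40t ≡ 0 (mod 31).
40 ≡ 9 (mod 31), so this reads 9t ≡ 0 (mod 31). t = 0 satisfies this.
Taking t = 0 gives x = 15 + 40·0 = 15.
Verify: 15 = 0·40 + 15 and 15 = 0·31 + 15. ✓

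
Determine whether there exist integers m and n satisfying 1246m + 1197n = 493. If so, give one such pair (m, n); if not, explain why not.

gcd(1246, 1197) = 7, so every integer of the form 1246m + 1197n is a multiple of 7.
However 493 leaves remainder 3 on division by 7.
Hence no integers m, n satisfy the equation.

No such integers exist.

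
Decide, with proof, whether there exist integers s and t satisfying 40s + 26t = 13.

There are no such integers.

Both 40 and 26 are divisible by gcd(40, 26) = 2, hence so is any combination 40s + 26t.
But 13 = 2·6 + 1, so 2 ∤ 13.
Hence no integers s, t satisfy the equation.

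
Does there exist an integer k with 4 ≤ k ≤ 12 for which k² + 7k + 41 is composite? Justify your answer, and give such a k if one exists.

k = 6

At k = 6: 6² + 7·6 + 41 = 119 = 7·17, which is composite.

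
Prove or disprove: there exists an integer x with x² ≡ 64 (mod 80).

Take x = 52. Then 52² = 2704 = 33·80 + 64, so 52² ≡ 64 (mod 80).

x = 52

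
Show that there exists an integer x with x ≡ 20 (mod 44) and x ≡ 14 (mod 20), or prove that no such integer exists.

No, no such integer exists.

Reduce both congruences modulo 4, which divides 44 and 20: they say x ≡ 20 (mod 4) and x ≡ 14 (mod 4).
However 20 ≡ 0 and 14 ≡ 2 (mod 4), and 0 ≠ 2.
So no integer satisfies both congruences.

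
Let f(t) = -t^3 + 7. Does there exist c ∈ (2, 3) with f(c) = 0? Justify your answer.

No such root exists.

The endpoint values f(2) = -1 and f(3) = -20 are both negative. Claim: f(t) < 0 for every t in (2, 3).
Shift to the endpoint 2: with t = 2 + u (0 < u < 1), one computes f(2 + u) = -u^3 - 6u^2 - 12u - 1.
All 4 nonzero coefficients of this polynomial in u are negative; hence for u > 0 the value is a sum of negative terms (the constant -1 among them).
So f is strictly negative on (2, 3); no root exists in the interval.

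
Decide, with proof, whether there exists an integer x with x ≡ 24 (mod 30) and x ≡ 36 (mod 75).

Both moduli are multiples of 15 = gcd(30, 75), so any solution would satisfy x ≡ 24 and x ≡ 36 modulo 15 simultaneously.
These are incompatible: 24 − 36 = -12 is not divisible by 15.
Therefore no such x exists.

No such integer exists.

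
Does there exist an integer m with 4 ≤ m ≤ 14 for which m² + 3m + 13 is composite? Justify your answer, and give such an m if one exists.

At m = 9: 9² + 3·9 + 13 = 121 = 11·11, which is composite.

m = 9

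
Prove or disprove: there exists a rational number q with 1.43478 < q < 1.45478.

q = 13/9

Multiplying by 9: 9·1.43478 = 12.91302 and 9·1.45478 = 13.09302, so the integer 13 lies strictly between them.
Hence 13/9 is a rational number with 1.43478 < 13/9 < 1.45478.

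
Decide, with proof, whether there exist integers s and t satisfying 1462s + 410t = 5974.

s = 77, t = -260

Since gcd(1462, 410) = 2 and 5974 = 2·2987, Bézout's identity guarantees a solution.
Dividing through by 2 reduces the equation to 731s + 205t = 2987.
Run the Euclidean algorithm on 731 and 205: 731 = 3·205 + 116, 205 = 1·116 + 89, 116 = 1·89 + 27, 89 = 3·27 + 8, 27 = 3·8 + 3, 8 = 2·3 + 2, 3 = 1·2 + 1, 2 = 2·1 + 0.
Unwinding: 1 = 3 − 1·2 = 3 − (8 − 2·3) = −8 + 3·3 = −8 + 3·(27 − 3·8) = 3·27 − 10·8 = 3·27 − 10·(89 − 3·27) = −10·89 + 33·27 = −10·89 + 33·(116 − 1·89) = 33·116 − 43·89 = 33·116 − 43·(205 − 1·116) = −43·205 + 76·116 = −43·205 + 76·(731 − 3·205) = 76·731 − 271·205, i.e. 731·76 + 205·(-271) = 1.
Multiplying through by 2987: s = 76·2987 = 227012, t = (-271)·2987 = -809477 is a solution.
Shifting by a multiple of (205, −731) keeps it a solution: s = 227012 − 1107·205 = 77, t = -809477 + 1107·731 = -260.
Indeed 1462·77 + 410·(-260) = 112574 − 106600 = 5974.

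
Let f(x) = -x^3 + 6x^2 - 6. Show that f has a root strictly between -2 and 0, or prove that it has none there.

f(-2) = 26 and f(0) = -6, which have opposite signs.
f is continuous everywhere (it is a polynomial), in particular on [-2, 0].
By the Intermediate Value Theorem f must vanish at some point of (-2, 0).

Yes, f has a root in the interval.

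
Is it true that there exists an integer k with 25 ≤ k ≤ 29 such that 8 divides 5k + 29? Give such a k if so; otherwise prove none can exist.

At k = 25, 5·25 + 29 = 154 ≡ 2 (mod 8), and each step in k adds 5, giving residues 2, 7, 4, 1, 6 for k = 25, 26, …, 29.
None is 0, so 8 never divides 5k + 29 on this range.

There is no such integer k in that range.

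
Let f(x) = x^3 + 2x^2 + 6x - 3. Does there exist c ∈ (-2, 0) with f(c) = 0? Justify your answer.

f(-2) = -15 and f(0) = -3, both negative.
The derivative f'(x) = 3x^2 + 4x + 6 is a quadratic with discriminant 4² − 4·3·6 = -56 < 0; it never vanishes, so it is always positive (sign of the leading coefficient).
Hence f is strictly increasing on ℝ, and in particular on [-2, 0]. A strictly monotone function with same-sign endpoint values stays negative on the whole interval, so f has no zero in (-2, 0).

No.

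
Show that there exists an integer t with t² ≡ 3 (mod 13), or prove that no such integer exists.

Take t = 9. Then 9² = 81 = 6·13 + 3, so 9² ≡ 3 (mod 13).

t = 9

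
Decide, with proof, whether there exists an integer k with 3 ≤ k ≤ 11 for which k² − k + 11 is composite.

k = 11

At k = 11: 11² − 11 + 11 = 121 = 11·11, which is composite.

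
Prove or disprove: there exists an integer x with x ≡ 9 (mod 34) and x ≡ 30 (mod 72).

No, no such integer exists.

Reduce both congruences modulo 2, which divides 34 and 72: they say x ≡ 9 (mod 2) and x ≡ 30 (mod 2).
But 9 mod 2 = 1 while 30 mod 2 = 0, a contradiction.
So no integer satisfies both congruences.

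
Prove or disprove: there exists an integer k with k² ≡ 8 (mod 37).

There is no such integer.

Apply Euler's criterion with the prime 37: 8 is a quadratic residue iff 8^18 ≡ 1 (mod 37), and a non-residue iff it is ≡ −1.
Repeated squaring mod 37: 8^2 = 64 ≡ 27; 8^4 ≡ 27² = 729 ≡ 26; 8^8 ≡ 26² = 676 ≡ 10; 8^16 ≡ 10² = 100 ≡ 26.
Since 18 = 16 + 2, 8^18 ≡ 26 · 27; multiplying out mod 37: 26·27 = 702 ≡ 36. Thus 8^18 ≡ 36 ≡ −1 (mod 37).
By Euler's criterion 8 is a quadratic non-residue mod 37: no k satisfies k² ≡ 8 (mod 37).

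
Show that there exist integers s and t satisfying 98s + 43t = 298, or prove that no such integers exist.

s = 32, t = -66

Since gcd(98, 43) = 1, every integer is an integer combination of 98 and 43.
Run the Euclidean algorithm on 98 and 43: 98 = 2·43 + 12, 43 = 3·12 + 7, 12 = 1·7 + 5, 7 = 1·5 + 2, 5 = 2·2 + 1, 2 = 2·1 + 0.
Back-substituting, 1 = 5 − 2·2 = 5 − 2·(7 − 1·5) = −2·7 + 3·5 = −2·7 + 3·(12 − 1·7) = 3·12 − 5·7 = 3·12 − 5·(43 − 3·12) = −5·43 + 18·12 = −5·43 + 18·(98 − 2·43) = 18·98 − 41·43; that is, 98·18 + 43·(-41) = 1.
Scaling by 298 gives the particular solution (s, t) = (5364, -12218).
The general solution is s = 5364 + 43k, t = -12218 − 98k; taking k = -124 gives the smaller pair s = 32, t = -66.
Indeed 98·32 + 43·(-66) = 3136 − 2838 = 298.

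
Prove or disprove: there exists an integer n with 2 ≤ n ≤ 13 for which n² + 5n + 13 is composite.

At n = 2: 2² + 5·2 + 13 = 27 = 3·9, which is composite.

n = 2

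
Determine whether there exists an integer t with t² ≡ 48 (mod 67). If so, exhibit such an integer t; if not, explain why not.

67 is prime, so by Euler's criterion 48 is a square mod 67 iff 48^((67−1)/2) = 48^33 ≡ 1 (mod 67).
Squaring successively (mod 67): 48^2 = 2304 ≡ 26; 48^4 ≡ 26² = 676 ≡ 6; 48^8 ≡ 6² = 36 ≡ 36; 48^16 ≡ 36² = 1296 ≡ 23; 48^32 ≡ 23² = 529 ≡ 60.
Since 33 = 32 + 1, 48^33 ≡ 60 · 48; multiplying out mod 67: 60·48 = 2880 ≡ 66. Thus 48^33 ≡ 66 ≡ −1 (mod 67).
The value −1 means 48 is a non-residue modulo 67, so t² ≡ 48 (mod 67) is impossible.

There is no such integer.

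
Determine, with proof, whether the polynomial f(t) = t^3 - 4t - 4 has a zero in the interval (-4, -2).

f(-4) = -52 and f(-2) = -4, both negative, so a sign-change argument is unavailable; we show f keeps this sign on the whole interval.
Shift to the endpoint -2: with t = -2 − u (0 < u < 2), one computes f(-2 − u) = -u^3 - 6u^2 - 8u - 4.
All 4 nonzero coefficients of this polynomial in u are negative; hence for u > 0 the value is a sum of negative terms (the constant -4 among them).
So f is strictly negative on (-4, -2); no root exists in the interval.

No.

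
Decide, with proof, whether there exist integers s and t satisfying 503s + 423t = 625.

503 and 423 are coprime, so 503s + 423t ranges over all of ℤ.
Dividing repeatedly: 503 = 1·423 + 80, 423 = 5·80 + 23, 80 = 3·23 + 11, 23 = 2·11 + 1, 11 = 11·1 + 0.
Working back up the chain: 1 = 23 − 2·11 = 23 − 2·(80 − 3·23) = −2·80 + 7·23 = −2·80 + 7·(423 − 5·80) = 7·423 − 37·80 = 7·423 − 37·(503 − 1·423) = −37·503 + 44·423. So 503·(-37) + 423·44 = 1.
Scaling by 625 gives the particular solution (s, t) = (-23125, 27500).
Shifting by a multiple of (423, −503) keeps it a solution: s = -23125 + 55·423 = 140, t = 27500 − 55·503 = -165.
Indeed 503·140 + 423·(-165) = 70420 − 69795 = 625.

s = 140, t = -165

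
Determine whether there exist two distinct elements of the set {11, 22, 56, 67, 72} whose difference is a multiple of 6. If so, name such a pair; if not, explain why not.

No, no such pair exists.

Two integers differ by a multiple of 6 exactly when they have the same residue mod 6. The residues are 11↦5, 22↦4, 56↦2, 67↦1, 72↦0.
No residue repeats among the 5 elements, so no pair has difference ≡ 0 (mod 6).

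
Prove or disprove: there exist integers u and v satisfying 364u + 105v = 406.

u = 4, v = -10

Every value of 364u + 105v is a multiple of gcd(364, 105) = 7; since 7 ∣ 406, solutions exist.
Dividing through by 7 reduces the equation to 52u + 15v = 58.
Dividing repeatedly: 52 = 3·15 + 7, 15 = 2·7 + 1, 7 = 7·1 + 0.
Back-substituting, 1 = 15 − 2·7 = 15 − 2·(52 − 3·15) = −2·52 + 7·15; that is, 52·(-2) + 15·7 = 1.
Scaling by 58 gives the particular solution (u, v) = (-116, 406).
Shifting by a multiple of (15, −52) keeps it a solution: u = -116 + 8·15 = 4, v = 406 − 8·52 = -10.
Check: 364·4 + 105·(-10) = 1456 − 1050 = 406. ✓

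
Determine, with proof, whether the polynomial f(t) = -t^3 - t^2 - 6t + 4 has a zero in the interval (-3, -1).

No.

Evaluate at the endpoints: f(-3) = 40, f(-1) = 10 — same sign (positive).
The derivative f'(t) = -3t^2 - 2t - 6 is a quadratic with discriminant (-2)² − 4·(-3)·(-6) = -68 < 0; it never vanishes, so it is always negative (sign of the leading coefficient).
So f is strictly decreasing; between -3 and -1 its values lie between f(-3) = 40 and f(-1) = 10, all positive. Therefore f has no root in (-3, -1).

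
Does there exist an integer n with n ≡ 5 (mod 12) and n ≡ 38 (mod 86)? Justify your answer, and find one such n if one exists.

Both moduli are multiples of 2 = gcd(12, 86), so any solution would satisfy n ≡ 5 and n ≡ 38 modulo 2 simultaneously.
But 5 mod 2 = 1 while 38 mod 2 = 0, a contradiction.
Hence the system has no solution.

There is no such integer.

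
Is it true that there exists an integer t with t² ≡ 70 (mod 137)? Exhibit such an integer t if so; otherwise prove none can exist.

No, no such integer exists.

Apply Euler's criterion with the prime 137: 70 is a quadratic residue iff 70^68 ≡ 1 (mod 137), and a non-residue iff it is ≡ −1.
Squaring successively (mod 137): 70^2 = 4900 ≡ 105; 70^4 ≡ 105² = 11025 ≡ 65; 70^8 ≡ 65² = 4225 ≡ 115; 70^16 ≡ 115² = 13225 ≡ 73; 70^32 ≡ 73² = 5329 ≡ 123; 70^64 ≡ 123² = 15129 ≡ 59.
Since 68 = 64 + 4, 70^68 ≡ 59 · 65; multiplying out mod 137: 59·65 = 3835 ≡ 136. Thus 70^68 ≡ 136 ≡ −1 (mod 137).
The value −1 means 70 is a non-residue modulo 137, so t² ≡ 70 (mod 137) is impossible.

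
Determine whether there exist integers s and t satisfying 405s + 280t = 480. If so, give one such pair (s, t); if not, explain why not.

s = 24, t = -33

Every value of 405s + 280t is a multiple of gcd(405, 280) = 5; since 5 ∣ 480, solutions exist.
Dividing through by 5 reduces the equation to 81s + 56t = 96.
Dividing repeatedly: 81 = 1·56 + 25, 56 = 2·25 + 6, 25 = 4·6 + 1, 6 = 6·1 + 0.
Working back up the chain: 1 = 25 − 4·6 = 25 − 4·(56 − 2·25) = −4·56 + 9·25 = −4·56 + 9·(81 − 1·56) = 9·81 − 13·56. So 81·9 + 56·(-13) = 1.
Times 96: 81·864 + 56·(-1248) = 96, so (864, -1248) solves it.
Shifting by a multiple of (56, −81) keeps it a solution: s = 864 − 15·56 = 24, t = -1248 + 15·81 = -33.
Indeed 405·24 + 280·(-33) = 9720 − 9240 = 480.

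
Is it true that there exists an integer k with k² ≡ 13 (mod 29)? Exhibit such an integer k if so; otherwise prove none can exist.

k = 10 works: 10² = 100, and 100 − 13 = 87 = 3·29.

k = 10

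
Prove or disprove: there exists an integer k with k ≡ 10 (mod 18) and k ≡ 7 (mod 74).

Reduce both congruences modulo 2, which divides 18 and 74: they say k ≡ 10 (mod 2) and k ≡ 7 (mod 2).
However 10 ≡ 0 and 7 ≡ 1 (mod 2), and 0 ≠ 1.
Therefore no such k exists.

There is no such integer.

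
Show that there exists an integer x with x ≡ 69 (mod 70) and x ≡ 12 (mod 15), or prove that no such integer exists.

No, no such integer exists.

gcd(70, 15) = 5. If x ≡ 69 (mod 70) and x ≡ 12 (mod 15), then x ≡ 69 (mod 5) and x ≡ 12 (mod 5).
But 69 mod 5 = 4 while 12 mod 5 = 2, a contradiction.
So no integer satisfies both congruences.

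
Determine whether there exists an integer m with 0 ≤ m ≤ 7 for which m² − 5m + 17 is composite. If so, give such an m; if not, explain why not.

No such integer m in that range exists.

The values for m = 0, 1, …, 7 are 17, 13, 11, 11, 13, 17, 23, 31, and each of these is prime.
So no value in the range makes the expression composite.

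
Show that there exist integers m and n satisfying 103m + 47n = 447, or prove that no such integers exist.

103 and 47 are coprime, so 103m + 47n ranges over all of ℤ.
Dividing repeatedly: 103 = 2·47 + 9, 47 = 5·9 + 2, 9 = 4·2 + 1, 2 = 2·1 + 0.
Working back up the chain: 1 = 9 − 4·2 = 9 − 4·(47 − 5·9) = −4·47 + 21·9 = −4·47 + 21·(103 − 2·47) = 21·103 − 46·47. So 103·21 + 47·(-46) = 1.
Times 447: 103·9387 + 47·(-20562) = 447, so (9387, -20562) solves it.
Subtracting 199·47 from m and adding 199·103 to n gives the tidier solution (34, -65).
Indeed 103·34 + 47·(-65) = 3502 − 3055 = 447.

m = 34, n = -65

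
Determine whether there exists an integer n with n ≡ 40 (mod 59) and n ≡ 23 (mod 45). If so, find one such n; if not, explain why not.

Since 59 and 45 share no common factor, CRT says the pair of congruences has a solution (unique mod 2655).
Any solution of the first congruence is n = 40 + 59t; substituting into the second, 59t ≡ 23 − 40 ≡ 28 (mod 45).
59 ≡ 14 (mod 45), so this reads 14t ≡ 28 (mod 45). Invert 14 mod 45 by the Euclidean algorithm: 45 = 3·14 + 3, 14 = 4·3 + 2, 3 = 1·2 + 1, 2 = 2·1 + 0; back-substituting, 1 = 3 − 1·2 = 3 − (14 − 4·3) = −14 + 5·3 = −14 + 5·(45 − 3·14) = 5·45 − 16·14. Hence 14·(-16) ≡ 1, so 14⁻¹ ≡ -16 ≡ 29 (mod 45).
Multiplying by 29: t ≡ 29·28 = 812 ≡ 2 (mod 45).
Taking t = 2 gives n = 40 + 59·2 = 158.
Check: 158 mod 59 = 40, 158 mod 45 = 23. ✓

n = 158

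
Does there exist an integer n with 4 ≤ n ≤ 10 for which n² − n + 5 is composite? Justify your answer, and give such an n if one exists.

n = 9

At n = 9: 9² − 9 + 5 = 77 = 7·11, which is composite.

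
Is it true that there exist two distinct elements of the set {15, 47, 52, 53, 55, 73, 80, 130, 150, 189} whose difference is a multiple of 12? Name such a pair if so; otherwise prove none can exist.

Two integers differ by a multiple of 12 exactly when they have the same residue mod 12. The residues are 15↦3, 47↦11, 52↦4, 53↦5, 55↦7, 73↦1, 80↦8, 130↦10, 150↦6, 189↦9.
No residue repeats among the 10 elements, so no pair has difference ≡ 0 (mod 12).

No, no such pair exists.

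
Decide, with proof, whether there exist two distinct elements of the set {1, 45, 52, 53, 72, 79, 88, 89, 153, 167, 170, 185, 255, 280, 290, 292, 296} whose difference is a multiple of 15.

45 mod 15 = 0 and 255 mod 15 = 0, so 255 − 45 = 210 = 14·15.

Yes: 45 and 255.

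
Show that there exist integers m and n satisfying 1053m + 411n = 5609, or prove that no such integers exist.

No, no such integers exist.

Both 1053 and 411 are divisible by gcd(1053, 411) = 3, hence so is any combination 1053m + 411n.
But 5609 = 3·1869 + 2, so 3 ∤ 5609.
So the equation is unsolvable over ℤ.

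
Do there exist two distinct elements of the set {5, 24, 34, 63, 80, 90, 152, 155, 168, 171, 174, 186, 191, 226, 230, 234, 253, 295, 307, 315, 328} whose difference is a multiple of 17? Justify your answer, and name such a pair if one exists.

5 mod 17 = 5 and 90 mod 17 = 5, so 90 − 5 = 85 = 5·17.

5 and 90 are such a pair.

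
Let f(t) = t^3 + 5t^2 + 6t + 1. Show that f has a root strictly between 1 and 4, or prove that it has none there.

No.

The endpoint values f(1) = 13 and f(4) = 169 are both positive. Claim: f(t) > 0 for every t in (1, 4).
Shift to the endpoint 1: with t = 1 + u (0 < u < 3), one computes f(1 + u) = u^3 + 8u^2 + 19u + 13.
All 4 nonzero coefficients of this polynomial in u are positive; hence for u > 0 the value is a sum of positive terms (the constant 13 among them).
Therefore f(t) > 0 throughout (1, 4), and f has no zero there.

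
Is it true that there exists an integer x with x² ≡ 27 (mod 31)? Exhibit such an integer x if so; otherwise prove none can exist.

31 is prime, so by Euler's criterion 27 is a square mod 31 iff 27^((31−1)/2) = 27^15 ≡ 1 (mod 31).
Repeated squaring mod 31: 27^2 = 729 ≡ 16; 27^4 ≡ 16² = 256 ≡ 8; 27^8 ≡ 8² = 64 ≡ 2.
Since 15 = 8 + 4 + 2 + 1, 27^15 ≡ 2 · 8 · 16 · 27; multiplying out mod 31: 2·8 = 16 ≡ 16, then 16·16 = 256 ≡ 8, then 8·27 = 216 ≡ 30. Thus 27^15 ≡ 30 ≡ −1 (mod 31).
By Euler's criterion 27 is a quadratic non-residue mod 31: no x satisfies x² ≡ 27 (mod 31).

There is no such integer.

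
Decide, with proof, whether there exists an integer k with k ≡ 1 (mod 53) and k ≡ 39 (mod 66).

k = 3075

gcd(53, 66) = 1, so the Chinese Remainder Theorem guarantees exactly one residue class mod 3498 satisfying both.
Write k = 1 + 53t and require 1 + 53t ≡ 39 (mod 66), i.e. 53t ≡ 38 (mod 66).
Invert 53 mod 66 by the Euclidean algorithm: 66 = 1·53 + 13, 53 = 4·13 + 1, 13 = 13·1 + 0; back-substituting, 1 = 53 − 4·13 = 53 − 4·(66 − 1·53) = −4·66 + 5·53. Hence 53·5 ≡ 1, so 53⁻¹ ≡ 5 (mod 66).
Multiplying by 5: t ≡ 5·38 = 190 ≡ 58 (mod 66).
With t = 58: k = 1 + 53·58 = 3075.
Verify: 3075 = 58·53 + 1 and 3075 = 46·66 + 39. ✓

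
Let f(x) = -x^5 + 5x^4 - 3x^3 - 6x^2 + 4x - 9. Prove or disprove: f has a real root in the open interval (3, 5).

f(3) = 30 and f(5) = -514, which have opposite signs.
f is continuous everywhere (it is a polynomial), in particular on [3, 5].
By the Intermediate Value Theorem f must vanish at some point of (3, 5).

Yes, f has a root in the interval.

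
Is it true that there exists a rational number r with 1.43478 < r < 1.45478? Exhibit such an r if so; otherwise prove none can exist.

Look for a denominator N such that an integer falls strictly between N·1.43478 and N·1.45478. N = 9 works: 9·1.43478 = 12.91302 < 13 < 13.09302 = 9·1.45478.
Hence 13/9 is a rational number with 1.43478 < 13/9 < 1.45478.

r = 13/9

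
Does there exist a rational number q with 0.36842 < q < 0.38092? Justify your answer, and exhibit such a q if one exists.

Scale by 8: the interval becomes (2.94736, 3.04736), which contains the integer 3.
Hence 3/8 is a rational number with 0.36842 < 3/8 < 0.38092.

q = 3/8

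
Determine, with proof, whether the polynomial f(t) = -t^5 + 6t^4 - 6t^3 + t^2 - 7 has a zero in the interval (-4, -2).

f(-4) = 2953 and f(-2) = 173, both positive, so a sign-change argument is unavailable; we show f keeps this sign on the whole interval.
Substitute t = -2 − u, where 0 < u < 2 on the interval. Expanding, f(-2 − u) = u^5 + 16u^4 + 94u^3 + 261u^2 + 348u + 173.
The nonzero coefficients here are all positive, so for u > 0 every term is positive (or zero), and the constant term 173 is strictly positive.
Therefore f(t) > 0 throughout (-4, -2), and f has no zero there.

No such root exists.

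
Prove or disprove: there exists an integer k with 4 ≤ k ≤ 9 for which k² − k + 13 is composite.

k = 7

At k = 7: 7² − 7 + 13 = 55 = 5·11, which is composite.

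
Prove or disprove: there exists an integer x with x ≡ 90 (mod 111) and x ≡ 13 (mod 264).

No, no such integer exists.

gcd(111, 264) = 3. If x ≡ 90 (mod 111) and x ≡ 13 (mod 264), then x ≡ 90 (mod 3) and x ≡ 13 (mod 3).
However 90 ≡ 0 and 13 ≡ 1 (mod 3), and 0 ≠ 1.
Hence the system has no solution.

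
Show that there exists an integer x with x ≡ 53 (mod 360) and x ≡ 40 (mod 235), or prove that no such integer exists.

No such integer exists.

gcd(360, 235) = 5. If x ≡ 53 (mod 360) and x ≡ 40 (mod 235), then x ≡ 53 (mod 5) and x ≡ 40 (mod 5).
These are incompatible: 53 − 40 = 13 is not divisible by 5.
So no integer satisfies both congruences.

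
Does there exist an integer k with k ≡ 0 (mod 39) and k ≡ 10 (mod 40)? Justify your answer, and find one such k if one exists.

gcd(39, 40) = 1, so the Chinese Remainder Theorem guarantees exactly one residue class mod 1560 satisfying both.
Write k = 0 + 39t and require 0 + 39t ≡ 10 (mod 40), i.e. 39t ≡ 10 (mod 40).
Invert 39 mod 40 by the Euclidean algorithm: 40 = 1·39 + 1, 39 = 39·1 + 0; back-substituting, 1 = 40 − 1·39. Hence 39·(-1) ≡ 1, so 39⁻¹ ≡ -1 ≡ 39 (mod 40).
Multiplying by 39: t ≡ 39·10 = 390 ≡ 30 (mod 40).
With t = 30: k = 0 + 39·30 = 1170.
Check: 1170 mod 39 = 0, 1170 mod 40 = 10. ✓

k = 1170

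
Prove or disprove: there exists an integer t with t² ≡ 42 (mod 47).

t = 18

Take t = 18. Then 18² = 324 = 6·47 + 42, so 18² ≡ 42 (mod 47).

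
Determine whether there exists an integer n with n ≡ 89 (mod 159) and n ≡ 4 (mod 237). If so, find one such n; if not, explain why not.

gcd(159, 237) = 3. If n ≡ 89 (mod 159) and n ≡ 4 (mod 237), then n ≡ 89 (mod 3) and n ≡ 4 (mod 3).
These are incompatible: 89 − 4 = 85 is not divisible by 3.
Therefore no such n exists.

No such integer exists.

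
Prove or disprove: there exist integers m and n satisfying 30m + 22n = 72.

Since gcd(30, 22) = 2 and 72 = 2·36, Bézout's identity guarantees a solution.
Dividing through by 2 reduces the equation to 15m + 11n = 36.
Dividing repeatedly: 15 = 1·11 + 4, 11 = 2·4 + 3, 4 = 1·3 + 1, 3 = 3·1 + 0.
Unwinding: 1 = 4 − 1·3 = 4 − (11 − 2·4) = −11 + 3·4 = −11 + 3·(15 − 1·11) = 3·15 − 4·11, i.e. 15·3 + 11·(-4) = 1.
Scaling by 36 gives the particular solution (m, n) = (108, -144).
Shifting by a multiple of (11, −15) keeps it a solution: m = 108 − 9·11 = 9, n = -144 + 9·15 = -9.
Indeed 30·9 + 22·(-9) = 270 − 198 = 72.

m = 9, n = -9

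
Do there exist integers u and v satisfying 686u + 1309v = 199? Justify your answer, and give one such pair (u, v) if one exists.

gcd(686, 1309) = 7, so every integer of the form 686u + 1309v is a multiple of 7.
But 199 = 7·28 + 3, so 7 ∤ 199.
So the equation is unsolvable over ℤ.

No such integers exist.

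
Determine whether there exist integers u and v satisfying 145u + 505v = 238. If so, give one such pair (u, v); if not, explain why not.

gcd(145, 505) = 5, so every integer of the form 145u + 505v is a multiple of 5.
But 238 = 5·47 + 3, so 5 ∤ 238.
Therefore 145u + 505v = 238 has no solution in integers.

There are no such integers.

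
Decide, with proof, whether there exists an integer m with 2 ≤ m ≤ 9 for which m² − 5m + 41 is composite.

At m = 9: 9² − 5·9 + 41 = 77 = 7·11, which is composite.

m = 9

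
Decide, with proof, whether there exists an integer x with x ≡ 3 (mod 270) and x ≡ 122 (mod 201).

gcd(270, 201) = 3. If x ≡ 3 (mod 270) and x ≡ 122 (mod 201), then x ≡ 3 (mod 3) and x ≡ 122 (mod 3).
These are incompatible: 3 − 122 = -119 is not divisible by 3.
Hence the system has no solution.

No such integer exists.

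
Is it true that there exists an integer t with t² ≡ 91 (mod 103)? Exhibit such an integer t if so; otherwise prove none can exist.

t = 20

Take t = 20. Then 20² = 400 = 3·103 + 91, so 20² ≡ 91 (mod 103).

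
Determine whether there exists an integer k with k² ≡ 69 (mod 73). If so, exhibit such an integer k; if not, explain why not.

k = 19

Take k = 19. Then 19² = 361 = 4·73 + 69, so 19² ≡ 69 (mod 73).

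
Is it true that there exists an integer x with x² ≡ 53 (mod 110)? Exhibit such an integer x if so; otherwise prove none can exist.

Since 5 ∣ 110, a solution of x² ≡ 53 (mod 110) would also satisfy x² ≡ 53 ≡ 3 (mod 5).
Computing x² mod 5 for x = 0, 1, …, 2 (enough, by the symmetry x ↦ 5 − x) gives 0, 1, 4.
The set of squares mod 5 is therefore {0, 1, 4}, which does not contain 3.
Hence no integer x has x² ≡ 53 (mod 110).

There is no such integer.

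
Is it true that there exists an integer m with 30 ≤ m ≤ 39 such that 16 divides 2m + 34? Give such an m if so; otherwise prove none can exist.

m = 31

At m = 31 we get 2·31 + 34 = 96, and 96 = 16·6.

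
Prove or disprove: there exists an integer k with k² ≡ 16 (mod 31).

k = 27 works: 27² = 729, and 729 − 16 = 713 = 23·31.

k = 27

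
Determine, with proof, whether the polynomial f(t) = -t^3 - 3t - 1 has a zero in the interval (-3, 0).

f(-3) = 35 and f(0) = -1, which have opposite signs.
f is continuous everywhere (it is a polynomial), in particular on [-3, 0].
By the Intermediate Value Theorem, f takes the value 0 somewhere in the open interval.

Such a root exists.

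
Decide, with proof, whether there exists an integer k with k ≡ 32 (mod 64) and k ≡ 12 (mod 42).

The moduli are not coprime: gcd(64, 42) = 2. Compatibility requires 2 ∣ (12 − 32) = -20, which holds, so solutions exist.
The integers ≡ 32 (mod 64) are 32, 96, …; their remainders mod 42 are 32, 12, so k = 96 is the first that is ≡ 12 (mod 42).
Check: 96 mod 64 = 32, 96 mod 42 = 12. ✓

k = 96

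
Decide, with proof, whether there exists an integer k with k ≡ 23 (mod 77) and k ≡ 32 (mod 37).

k = 254

Since 77 and 37 share no common factor, CRT says the pair of congruences has a solution (unique mod 2849).
Write k = 23 + 77t and require 23 + 77t ≡ 32 (mod 37), i.e. 77t ≡ 9 (mod 37).
77 ≡ 3 (mod 37), so this reads 3t ≡ 9 (mod 37). Since 3·25 = 75 = 2·37 + 1, the inverse of 3 mod 37 is 25.
Therefore t ≡ 25·9 = 225 ≡ 3 (mod 37).
With t = 3: k = 23 + 77·3 = 254.
Check: 254 mod 77 = 23, 254 mod 37 = 32. ✓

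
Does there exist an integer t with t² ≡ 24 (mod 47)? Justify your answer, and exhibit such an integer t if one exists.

t = 20 works: 20² = 400, and 400 − 24 = 376 = 8·47.

t = 20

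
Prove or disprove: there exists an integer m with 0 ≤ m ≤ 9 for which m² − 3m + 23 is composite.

At m = 4: 4² − 3·4 + 23 = 27 = 3·9, which is composite.

m = 4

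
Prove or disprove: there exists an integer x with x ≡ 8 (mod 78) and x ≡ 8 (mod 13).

gcd(78, 13) = 13. A simultaneous solution exists iff 8 ≡ 8 (mod 13); here 8 mod 13 = 8 = 8 mod 13, so it does.
In fact x = 8 itself already satisfies 8 mod 13 = 8.
Indeed 8 ≡ 8 (mod 78) and 8 ≡ 8 (mod 13).

x = 8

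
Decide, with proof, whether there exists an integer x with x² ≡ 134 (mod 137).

137 is prime, so by Euler's criterion 134 is a square mod 137 iff 134^((137−1)/2) = 134^68 ≡ 1 (mod 137).
Repeated squaring mod 137: 134^2 = 17956 ≡ 9; 134^4 ≡ 9² = 81 ≡ 81; 134^8 ≡ 81² = 6561 ≡ 122; 134^16 ≡ 122² = 14884 ≡ 88; 134^32 ≡ 88² = 7744 ≡ 72; 134^64 ≡ 72² = 5184 ≡ 115.
Since 68 = 64 + 4, 134^68 ≡ 115 · 81; multiplying out mod 137: 115·81 = 9315 ≡ 136. Thus 134^68 ≡ 136 ≡ −1 (mod 137).
The value −1 means 134 is a non-residue modulo 137, so x² ≡ 134 (mod 137) is impossible.

There is no such integer.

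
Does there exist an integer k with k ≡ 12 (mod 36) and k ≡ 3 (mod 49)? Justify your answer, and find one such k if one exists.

The moduli 36 and 49 are coprime, so by the Chinese Remainder Theorem a unique solution modulo 1764 exists.
Write k = 12 + 36t and require 12 + 36t ≡ 3 (mod 49), i.e. 36t ≡ 40 (mod 49).
Invert 36 mod 49 by the Euclidean algorithm: 49 = 1·36 + 13, 36 = 2·13 + 10, 13 = 1·10 + 3, 10 = 3·3 + 1, 3 = 3·1 + 0; back-substituting, 1 = 10 − 3·3 = 10 − 3·(13 − 1·10) = −3·13 + 4·10 = −3·13 + 4·(36 − 2·13) = 4·36 − 11·13 = 4·36 − 11·(49 − 1·36) = −11·49 + 15·36. Hence 36·15 ≡ 1, so 36⁻¹ ≡ 15 (mod 49).
Therefore t ≡ 15·40 = 600 ≡ 12 (mod 49).
Taking t = 12 gives k = 12 + 36·12 = 444.
Indeed 444 ≡ 12 (mod 36) and 444 ≡ 3 (mod 49).

k = 444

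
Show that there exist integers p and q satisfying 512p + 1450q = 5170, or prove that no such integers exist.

Since gcd(512, 1450) = 2 and 5170 = 2·2585, Bézout's identity guarantees a solution.
Dividing through by 2 reduces the equation to 256p + 725q = 2585.
Run the Euclidean algorithm on 725 and 256: 725 = 2·256 + 213, 256 = 1·213 + 43, 213 = 4·43 + 41, 43 = 1·41 + 2, 41 = 20·2 + 1, 2 = 2·1 + 0.
Back-substituting, 1 = 41 − 20·2 = 41 − 20·(43 − 1·41) = −20·43 + 21·41 = −20·43 + 21·(213 − 4·43) = 21·213 − 104·43 = 21·213 − 104·(256 − 1·213) = −104·256 + 125·213 = −104·256 + 125·(725 − 2·256) = 125·725 − 354·256; that is, 256·(-354) + 725·125 = 1.
Multiplying through by 2585: p = (-354)·2585 = -915090, q = 125·2585 = 323125 is a solution.
Shifting by a multiple of (725, −256) keeps it a solution: p = -915090 + 1263·725 = 585, q = 323125 − 1263·256 = -203.
Indeed 512·585 + 1450·(-203) = 299520 − 294350 = 5170.

p = 585, q = -203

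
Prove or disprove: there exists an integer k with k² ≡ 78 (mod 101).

k = 52

k = 52 works: 52² = 2704, and 2704 − 78 = 2626 = 26·101.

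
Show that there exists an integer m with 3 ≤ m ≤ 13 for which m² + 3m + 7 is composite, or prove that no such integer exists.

At m = 3: 3² + 3·3 + 7 = 25 = 5·5, which is composite.

m = 3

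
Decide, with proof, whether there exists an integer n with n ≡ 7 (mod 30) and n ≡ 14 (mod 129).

There is no such integer.

Both moduli are multiples of 3 = gcd(30, 129), so any solution would satisfy n ≡ 7 and n ≡ 14 modulo 3 simultaneously.
These are incompatible: 7 − 14 = -7 is not divisible by 3.
Therefore no such n exists.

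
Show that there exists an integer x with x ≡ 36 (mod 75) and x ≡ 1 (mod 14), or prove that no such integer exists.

Since 75 and 14 share no common factor, CRT says the pair of congruences has a solution (unique mod 1050).
Write x = 36 + 75t and require 36 + 75t ≡ 1 (mod 14), i.e. 75t ≡ 7 (mod 14).
75 ≡ 5 (mod 14), so this reads 5t ≡ 7 (mod 14). Since 5·3 = 15 = 1·14 + 1, the inverse of 5 mod 14 is 3.
Therefore t ≡ 3·7 = 21 ≡ 7 (mod 14).
With t = 7: x = 36 + 75·7 = 561.
Check: 561 mod 75 = 36, 561 mod 14 = 1. ✓

x = 561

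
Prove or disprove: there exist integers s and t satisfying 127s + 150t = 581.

Since gcd(127, 150) = 1, every integer is an integer combination of 127 and 150.
Run the Euclidean algorithm on 150 and 127: 150 = 1·127 + 23, 127 = 5·23 + 12, 23 = 1·12 + 11, 12 = 1·11 + 1, 11 = 11·1 + 0.
Working back up the chain: 1 = 12 − 1·11 = 12 − (23 − 1·12) = −23 + 2·12 = −23 + 2·(127 − 5·23) = 2·127 − 11·23 = 2·127 − 11·(150 − 1·127) = −11·150 + 13·127. So 127·13 + 150·(-11) = 1.
Times 581: 127·7553 + 150·(-6391) = 581, so (7553, -6391) solves it.
Subtracting 50·150 from s and adding 50·127 to t gives the tidier solution (53, -41).
Check: 127·53 + 150·(-41) = 6731 − 6150 = 581. ✓

s = 53, t = -41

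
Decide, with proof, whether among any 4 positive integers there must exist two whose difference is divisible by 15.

No; for instance {6, 7, 8, 9} is a counterexample.

Consider the 4 integers 6, 7, 8, 9. They lie in distinct residue classes modulo 15, since 4 ≤ 15.
No two share a residue, so no pair has difference divisible by 15; the claim fails for this set.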